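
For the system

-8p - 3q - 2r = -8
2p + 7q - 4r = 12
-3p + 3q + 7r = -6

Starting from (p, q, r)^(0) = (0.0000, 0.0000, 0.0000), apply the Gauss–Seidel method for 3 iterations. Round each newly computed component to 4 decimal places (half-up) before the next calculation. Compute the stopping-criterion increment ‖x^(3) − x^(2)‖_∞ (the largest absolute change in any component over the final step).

0.1677

Iteration 1:
  p = (-8 - (-3)·0.0000 - (-2)·0.0000) / (-8) = 1.0000
  q = (12 - (2)·1.0000 - (-4)·0.0000) / (7) = 1.4286
  r = (-6 - (-3)·1.0000 - (3)·1.4286) / (7) = -1.0408
Iteration 2:
  p = (-8 - (-3)·1.4286 - (-2)·-1.0408) / (-8) = 0.7245
  q = (12 - (2)·0.7245 - (-4)·-1.0408) / (7) = 0.9125
  r = (-6 - (-3)·0.7245 - (3)·0.9125) / (7) = -0.9377
Iteration 3:
  p = (-8 - (-3)·0.9125 - (-2)·-0.9377) / (-8) = 0.8922
  q = (12 - (2)·0.8922 - (-4)·-0.9377) / (7) = 0.9235
  r = (-6 - (-3)·0.8922 - (3)·0.9235) / (7) = -0.8706
Change: (0.1677, 0.0110, 0.0671) → max |·| = 0.1677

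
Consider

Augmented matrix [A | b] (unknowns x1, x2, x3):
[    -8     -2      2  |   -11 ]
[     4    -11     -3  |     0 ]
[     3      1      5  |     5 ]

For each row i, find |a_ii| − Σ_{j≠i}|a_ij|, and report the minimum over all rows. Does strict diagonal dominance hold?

row 1: |-8| − (2+2) = 4
row 2: |-11| − (4+3) = 4
row 3: |5| − (3+1) = 1
minimum over rows = 1 → strictly diagonally dominant (convergence guaranteed)

1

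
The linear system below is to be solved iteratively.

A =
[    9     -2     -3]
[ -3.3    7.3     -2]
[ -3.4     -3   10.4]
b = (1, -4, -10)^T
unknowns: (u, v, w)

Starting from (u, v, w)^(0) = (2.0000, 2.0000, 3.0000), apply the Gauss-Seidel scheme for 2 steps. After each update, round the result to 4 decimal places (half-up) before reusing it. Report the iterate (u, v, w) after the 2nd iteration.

Iteration 1:
  u = (1 - (-2)·2.0000 - (-3)·3.0000) / (9) = 1.5556
  v = (-4 - (-3.3)·1.5556 - (-2)·3.0000) / (7.3) = 0.9772
  w = (-10 - (-3.4)·1.5556 - (-3)·0.9772) / (10.4) = -0.1711
Iteration 2:
  u = (1 - (-2)·0.9772 - (-3)·-0.1711) / (9) = 0.2712
  v = (-4 - (-3.3)·0.2712 - (-2)·-0.1711) / (7.3) = -0.4722
  w = (-10 - (-3.4)·0.2712 - (-3)·-0.4722) / (10.4) = -1.0091

(0.2712, -0.4722, -1.0091)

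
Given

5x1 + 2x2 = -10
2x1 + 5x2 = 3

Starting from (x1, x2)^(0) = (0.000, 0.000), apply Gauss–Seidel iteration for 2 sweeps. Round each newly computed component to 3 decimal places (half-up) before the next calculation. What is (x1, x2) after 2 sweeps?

(-2.560, 1.624)

Iteration 1:
  x1 = (-10 - (2)·0.000) / (5) = -2.000
  x2 = (3 - (2)·-2.000) / (5) = 1.400
Iteration 2:
  x1 = (-10 - (2)·1.400) / (5) = -2.560
  x2 = (3 - (2)·-2.560) / (5) = 1.624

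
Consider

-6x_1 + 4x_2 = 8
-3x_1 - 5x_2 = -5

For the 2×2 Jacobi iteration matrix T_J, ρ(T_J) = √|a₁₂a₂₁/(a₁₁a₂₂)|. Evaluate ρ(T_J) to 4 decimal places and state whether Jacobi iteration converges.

0.6325

a₁₂a₂₁/(a₁₁a₂₂) = (4)·(-3) / ((-6)·(-5)) = -0.400000
ρ = √|-0.400000| = √0.400000 = 0.6325
ρ < 1, so Jacobi converges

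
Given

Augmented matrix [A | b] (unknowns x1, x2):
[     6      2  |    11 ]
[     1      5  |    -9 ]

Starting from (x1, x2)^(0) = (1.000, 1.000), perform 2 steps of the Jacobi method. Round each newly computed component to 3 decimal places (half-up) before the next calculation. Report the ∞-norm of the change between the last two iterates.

1.000

Iteration 1:
  x1 = (11 - (2)·1.000) / (6) = 1.500
  x2 = (-9 - (1)·1.000) / (5) = -2.000
Iteration 2:
  x1 = (11 - (2)·-2.000) / (6) = 2.500
  x2 = (-9 - (1)·1.500) / (5) = -2.100
Change: (1.000, -0.100) → max |·| = 1.000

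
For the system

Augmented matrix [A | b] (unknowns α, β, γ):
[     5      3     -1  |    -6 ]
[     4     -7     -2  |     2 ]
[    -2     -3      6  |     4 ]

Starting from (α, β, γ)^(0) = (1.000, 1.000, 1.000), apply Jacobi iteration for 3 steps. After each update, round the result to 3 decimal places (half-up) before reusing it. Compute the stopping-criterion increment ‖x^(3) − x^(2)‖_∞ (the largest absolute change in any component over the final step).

Iteration 1:
  α = (-6 - (3)·1.000 - (-1)·1.000) / (5) = -1.600
  β = (2 - (4)·1.000 - (-2)·1.000) / (-7) = 0.000
  γ = (4 - (-2)·1.000 - (-3)·1.000) / (6) = 1.500
Iteration 2:
  α = (-6 - (3)·0.000 - (-1)·1.500) / (5) = -0.900
  β = (2 - (4)·-1.600 - (-2)·1.500) / (-7) = -1.629
  γ = (4 - (-2)·-1.600 - (-3)·0.000) / (6) = 0.133
Iteration 3:
  α = (-6 - (3)·-1.629 - (-1)·0.133) / (5) = -0.196
  β = (2 - (4)·-0.900 - (-2)·0.133) / (-7) = -0.838
  γ = (4 - (-2)·-0.900 - (-3)·-1.629) / (6) = -0.448
Change: (0.704, 0.791, -0.581) → max |·| = 0.791

0.791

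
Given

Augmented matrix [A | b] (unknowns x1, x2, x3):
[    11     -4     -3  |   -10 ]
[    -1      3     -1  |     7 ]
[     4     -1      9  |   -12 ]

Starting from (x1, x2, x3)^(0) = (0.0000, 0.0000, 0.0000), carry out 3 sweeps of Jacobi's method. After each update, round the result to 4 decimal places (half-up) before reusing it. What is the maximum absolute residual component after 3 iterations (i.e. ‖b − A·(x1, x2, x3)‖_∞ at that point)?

0.7464

Iteration 1:
  x1 = (-10 - (-4)·0.0000 - (-3)·0.0000) / (11) = -0.9091
  x2 = (7 - (-1)·0.0000 - (-1)·0.0000) / (3) = 2.3333
  x3 = (-12 - (4)·0.0000 - (-1)·0.0000) / (9) = -1.3333
Iteration 2:
  x1 = (-10 - (-4)·2.3333 - (-3)·-1.3333) / (11) = -0.4242
  x2 = (7 - (-1)·-0.9091 - (-1)·-1.3333) / (3) = 1.5859
  x3 = (-12 - (4)·-0.9091 - (-1)·2.3333) / (9) = -0.6700
Iteration 3:
  x1 = (-10 - (-4)·1.5859 - (-3)·-0.6700) / (11) = -0.5151
  x2 = (7 - (-1)·-0.4242 - (-1)·-0.6700) / (3) = 1.9686
  x3 = (-12 - (4)·-0.4242 - (-1)·1.5859) / (9) = -0.9686
Residual b − A·x = (0.6347, -0.3895, 0.7464); ∞-norm = 0.7464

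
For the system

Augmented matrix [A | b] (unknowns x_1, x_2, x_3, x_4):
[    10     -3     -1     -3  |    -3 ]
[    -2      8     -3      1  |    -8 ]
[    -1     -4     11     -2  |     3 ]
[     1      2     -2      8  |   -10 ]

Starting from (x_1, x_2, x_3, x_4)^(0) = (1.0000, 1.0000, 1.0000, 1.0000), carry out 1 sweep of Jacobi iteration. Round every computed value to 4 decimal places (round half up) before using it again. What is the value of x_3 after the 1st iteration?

0.9091

Iteration 1:
  x_1 = (-3 - (-3)·1.0000 - (-1)·1.0000 - (-3)·1.0000) / (10) = 0.4000
  x_2 = (-8 - (-2)·1.0000 - (-3)·1.0000 - (1)·1.0000) / (8) = -0.5000
  x_3 = (3 - (-1)·1.0000 - (-4)·1.0000 - (-2)·1.0000) / (11) = 0.9091
  x_4 = (-10 - (1)·1.0000 - (2)·1.0000 - (-2)·1.0000) / (8) = -1.3750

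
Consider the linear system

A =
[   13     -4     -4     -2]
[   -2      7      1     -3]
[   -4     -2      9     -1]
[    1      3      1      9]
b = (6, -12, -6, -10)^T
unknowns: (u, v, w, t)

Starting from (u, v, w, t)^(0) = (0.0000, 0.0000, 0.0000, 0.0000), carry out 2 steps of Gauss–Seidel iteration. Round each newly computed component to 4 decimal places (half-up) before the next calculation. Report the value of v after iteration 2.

Iteration 1:
  u = (6 - (-4)·0.0000 - (-4)·0.0000 - (-2)·0.0000) / (13) = 0.4615
  v = (-12 - (-2)·0.4615 - (1)·0.0000 - (-3)·0.0000) / (7) = -1.5824
  w = (-6 - (-4)·0.4615 - (-2)·-1.5824 - (-1)·0.0000) / (9) = -0.8132
  t = (-10 - (1)·0.4615 - (3)·-1.5824 - (1)·-0.8132) / (9) = -0.5446
Iteration 2:
  u = (6 - (-4)·-1.5824 - (-4)·-0.8132 - (-2)·-0.5446) / (13) = -0.3594
  v = (-12 - (-2)·-0.3594 - (1)·-0.8132 - (-3)·-0.5446) / (7) = -1.9342
  w = (-6 - (-4)·-0.3594 - (-2)·-1.9342 - (-1)·-0.5446) / (9) = -1.3167
  t = (-10 - (1)·-0.3594 - (3)·-1.9342 - (1)·-1.3167) / (9) = -0.2801

-1.9342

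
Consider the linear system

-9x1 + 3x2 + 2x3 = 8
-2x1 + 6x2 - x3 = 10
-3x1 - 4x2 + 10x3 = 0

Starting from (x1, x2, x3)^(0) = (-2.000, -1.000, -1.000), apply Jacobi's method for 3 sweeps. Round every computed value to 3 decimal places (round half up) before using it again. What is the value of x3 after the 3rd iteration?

Iteration 1:
  x1 = (8 - (3)·-1.000 - (2)·-1.000) / (-9) = -1.444
  x2 = (10 - (-2)·-2.000 - (-1)·-1.000) / (6) = 0.833
  x3 = (0 - (-3)·-2.000 - (-4)·-1.000) / (10) = -1.000
Iteration 2:
  x1 = (8 - (3)·0.833 - (2)·-1.000) / (-9) = -0.833
  x2 = (10 - (-2)·-1.444 - (-1)·-1.000) / (6) = 1.019
  x3 = (0 - (-3)·-1.444 - (-4)·0.833) / (10) = -0.100
Iteration 3:
  x1 = (8 - (3)·1.019 - (2)·-0.100) / (-9) = -0.571
  x2 = (10 - (-2)·-0.833 - (-1)·-0.100) / (6) = 1.372
  x3 = (0 - (-3)·-0.833 - (-4)·1.019) / (10) = 0.158

0.158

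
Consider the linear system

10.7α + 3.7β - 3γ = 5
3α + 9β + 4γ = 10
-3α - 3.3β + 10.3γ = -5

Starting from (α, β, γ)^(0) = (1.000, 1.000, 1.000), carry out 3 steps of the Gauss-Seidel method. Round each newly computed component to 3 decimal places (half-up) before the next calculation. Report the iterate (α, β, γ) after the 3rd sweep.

(0.062, 1.117, -0.110)

Iteration 1:
  α = (5 - (3.7)·1.000 - (-3)·1.000) / (10.7) = 0.402
  β = (10 - (3)·0.402 - (4)·1.000) / (9) = 0.533
  γ = (-5 - (-3)·0.402 - (-3.3)·0.533) / (10.3) = -0.198
Iteration 2:
  α = (5 - (3.7)·0.533 - (-3)·-0.198) / (10.7) = 0.227
  β = (10 - (3)·0.227 - (4)·-0.198) / (9) = 1.123
  γ = (-5 - (-3)·0.227 - (-3.3)·1.123) / (10.3) = -0.060
Iteration 3:
  α = (5 - (3.7)·1.123 - (-3)·-0.060) / (10.7) = 0.062
  β = (10 - (3)·0.062 - (4)·-0.060) / (9) = 1.117
  γ = (-5 - (-3)·0.062 - (-3.3)·1.117) / (10.3) = -0.110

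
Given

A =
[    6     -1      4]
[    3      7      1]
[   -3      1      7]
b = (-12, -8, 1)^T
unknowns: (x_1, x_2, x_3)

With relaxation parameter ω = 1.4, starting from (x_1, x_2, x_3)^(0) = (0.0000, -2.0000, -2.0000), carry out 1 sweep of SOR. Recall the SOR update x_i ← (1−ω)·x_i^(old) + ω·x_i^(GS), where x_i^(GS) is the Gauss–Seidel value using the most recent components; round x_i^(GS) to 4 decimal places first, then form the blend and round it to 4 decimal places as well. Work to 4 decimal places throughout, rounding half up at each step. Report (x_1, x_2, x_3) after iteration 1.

Iteration 1:
  x_1: GS value = (-12 - (-1)·-2.0000 - (4)·-2.0000) / (6) = -1.0000;  x_1 ← (1−ω)·0.0000 + ω·-1.0000 = -1.4000
  x_2: GS value = (-8 - (3)·-1.4000 - (1)·-2.0000) / (7) = -0.2571;  x_2 ← (1−ω)·-2.0000 + ω·-0.2571 = 0.4401
  x_3: GS value = (1 - (-3)·-1.4000 - (1)·0.4401) / (7) = -0.5200;  x_3 ← (1−ω)·-2.0000 + ω·-0.5200 = 0.0720

(-1.4000, 0.4401, 0.0720)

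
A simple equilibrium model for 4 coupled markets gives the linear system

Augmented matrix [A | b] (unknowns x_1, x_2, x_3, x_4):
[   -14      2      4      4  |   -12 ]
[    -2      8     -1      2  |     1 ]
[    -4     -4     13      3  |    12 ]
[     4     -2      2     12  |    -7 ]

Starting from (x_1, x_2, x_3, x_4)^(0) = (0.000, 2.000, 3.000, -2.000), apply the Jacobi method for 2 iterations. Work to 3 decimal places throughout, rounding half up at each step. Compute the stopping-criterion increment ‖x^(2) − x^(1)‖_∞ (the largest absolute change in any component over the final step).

0.476

Iteration 1:
  x_1 = (-12 - (2)·2.000 - (4)·3.000 - (4)·-2.000) / (-14) = 1.429
  x_2 = (1 - (-2)·0.000 - (-1)·3.000 - (2)·-2.000) / (8) = 1.000
  x_3 = (12 - (-4)·0.000 - (-4)·2.000 - (3)·-2.000) / (13) = 2.000
  x_4 = (-7 - (4)·0.000 - (-2)·2.000 - (2)·3.000) / (12) = -0.750
Iteration 2:
  x_1 = (-12 - (2)·1.000 - (4)·2.000 - (4)·-0.750) / (-14) = 1.357
  x_2 = (1 - (-2)·1.429 - (-1)·2.000 - (2)·-0.750) / (8) = 0.920
  x_3 = (12 - (-4)·1.429 - (-4)·1.000 - (3)·-0.750) / (13) = 1.844
  x_4 = (-7 - (4)·1.429 - (-2)·1.000 - (2)·2.000) / (12) = -1.226
Change: (-0.072, -0.080, -0.156, -0.476) → max |·| = 0.476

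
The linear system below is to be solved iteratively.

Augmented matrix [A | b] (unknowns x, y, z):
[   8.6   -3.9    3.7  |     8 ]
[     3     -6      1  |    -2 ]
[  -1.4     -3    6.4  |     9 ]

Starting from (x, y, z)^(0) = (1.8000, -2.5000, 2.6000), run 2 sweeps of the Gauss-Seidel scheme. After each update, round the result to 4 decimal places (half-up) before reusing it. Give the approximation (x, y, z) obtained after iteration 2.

(0.4763, 0.7659, 1.8695)

Iteration 1:
  x = (8 - (-3.9)·-2.5000 - (3.7)·2.6000) / (8.6) = -1.3221
  y = (-2 - (3)·-1.3221 - (1)·2.6000) / (-6) = 0.1056
  z = (9 - (-1.4)·-1.3221 - (-3)·0.1056) / (6.4) = 1.1665
Iteration 2:
  x = (8 - (-3.9)·0.1056 - (3.7)·1.1665) / (8.6) = 0.4763
  y = (-2 - (3)·0.4763 - (1)·1.1665) / (-6) = 0.7659
  z = (9 - (-1.4)·0.4763 - (-3)·0.7659) / (6.4) = 1.8695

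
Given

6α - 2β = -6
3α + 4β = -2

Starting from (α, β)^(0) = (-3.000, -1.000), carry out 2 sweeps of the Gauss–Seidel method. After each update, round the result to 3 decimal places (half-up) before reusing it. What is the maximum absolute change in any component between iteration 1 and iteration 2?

Iteration 1:
  α = (-6 - (-2)·-1.000) / (6) = -1.333
  β = (-2 - (3)·-1.333) / (4) = 0.500
Iteration 2:
  α = (-6 - (-2)·0.500) / (6) = -0.833
  β = (-2 - (3)·-0.833) / (4) = 0.125
Change: (0.500, -0.375) → max |·| = 0.500

0.500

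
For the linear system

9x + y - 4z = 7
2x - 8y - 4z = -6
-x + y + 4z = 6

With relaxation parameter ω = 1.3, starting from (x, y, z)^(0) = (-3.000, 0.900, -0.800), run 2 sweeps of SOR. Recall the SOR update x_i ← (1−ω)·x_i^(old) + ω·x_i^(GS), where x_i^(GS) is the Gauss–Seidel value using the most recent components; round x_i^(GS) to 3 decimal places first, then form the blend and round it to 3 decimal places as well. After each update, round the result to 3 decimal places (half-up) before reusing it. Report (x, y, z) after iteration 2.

(1.579, -0.361, 1.956)

Iteration 1:
  x: GS value = (7 - (1)·0.900 - (-4)·-0.800) / (9) = 0.322;  x ← (1−ω)·-3.000 + ω·0.322 = 1.319
  y: GS value = (-6 - (2)·1.319 - (-4)·-0.800) / (-8) = 1.480;  y ← (1−ω)·0.900 + ω·1.480 = 1.654
  z: GS value = (6 - (-1)·1.319 - (1)·1.654) / (4) = 1.416;  z ← (1−ω)·-0.800 + ω·1.416 = 2.081
Iteration 2:
  x: GS value = (7 - (1)·1.654 - (-4)·2.081) / (9) = 1.519;  x ← (1−ω)·1.319 + ω·1.519 = 1.579
  y: GS value = (-6 - (2)·1.579 - (-4)·2.081) / (-8) = 0.104;  y ← (1−ω)·1.654 + ω·0.104 = -0.361
  z: GS value = (6 - (-1)·1.579 - (1)·-0.361) / (4) = 1.985;  z ← (1−ω)·2.081 + ω·1.985 = 1.956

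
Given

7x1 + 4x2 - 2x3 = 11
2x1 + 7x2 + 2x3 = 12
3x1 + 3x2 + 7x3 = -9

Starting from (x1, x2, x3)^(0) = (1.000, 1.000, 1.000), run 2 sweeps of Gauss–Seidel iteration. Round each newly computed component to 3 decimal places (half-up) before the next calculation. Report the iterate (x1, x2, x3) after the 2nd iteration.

Iteration 1:
  x1 = (11 - (4)·1.000 - (-2)·1.000) / (7) = 1.286
  x2 = (12 - (2)·1.286 - (2)·1.000) / (7) = 1.061
  x3 = (-9 - (3)·1.286 - (3)·1.061) / (7) = -2.292
Iteration 2:
  x1 = (11 - (4)·1.061 - (-2)·-2.292) / (7) = 0.310
  x2 = (12 - (2)·0.310 - (2)·-2.292) / (7) = 2.281
  x3 = (-9 - (3)·0.310 - (3)·2.281) / (7) = -2.396

(0.310, 2.281, -2.396)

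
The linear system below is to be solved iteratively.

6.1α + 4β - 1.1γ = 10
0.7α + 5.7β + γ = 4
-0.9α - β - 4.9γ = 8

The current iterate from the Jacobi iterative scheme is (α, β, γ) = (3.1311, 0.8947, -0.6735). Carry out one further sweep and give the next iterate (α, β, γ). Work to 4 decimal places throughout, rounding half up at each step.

One sweep:
  α = (10 - (4)·0.8947 - (-1.1)·-0.6735) / (6.1) = 0.9312
  β = (4 - (0.7)·3.1311 - (1)·-0.6735) / (5.7) = 0.4354
  γ = (8 - (-0.9)·3.1311 - (-1)·0.8947) / (-4.9) = -2.3903

(0.9312, 0.4354, -2.3903)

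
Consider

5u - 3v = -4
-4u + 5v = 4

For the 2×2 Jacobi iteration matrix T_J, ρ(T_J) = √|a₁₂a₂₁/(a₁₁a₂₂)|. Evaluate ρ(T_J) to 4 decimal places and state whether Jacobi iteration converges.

0.6928

a₁₂a₂₁/(a₁₁a₂₂) = (-3)·(-4) / ((5)·(5)) = 0.480000
ρ = √|0.480000| = √0.480000 = 0.6928
ρ < 1, so Jacobi converges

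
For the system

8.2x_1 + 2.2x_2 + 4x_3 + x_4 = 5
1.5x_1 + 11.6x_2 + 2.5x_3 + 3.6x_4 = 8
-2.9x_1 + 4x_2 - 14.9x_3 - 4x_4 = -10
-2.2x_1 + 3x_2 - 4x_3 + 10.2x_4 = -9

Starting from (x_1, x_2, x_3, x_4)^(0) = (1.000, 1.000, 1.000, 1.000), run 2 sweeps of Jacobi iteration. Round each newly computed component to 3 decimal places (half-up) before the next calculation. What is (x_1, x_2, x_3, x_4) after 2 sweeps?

Iteration 1:
  x_1 = (5 - (2.2)·1.000 - (4)·1.000 - (1)·1.000) / (8.2) = -0.268
  x_2 = (8 - (1.5)·1.000 - (2.5)·1.000 - (3.6)·1.000) / (11.6) = 0.034
  x_3 = (-10 - (-2.9)·1.000 - (4)·1.000 - (-4)·1.000) / (-14.9) = 0.477
  x_4 = (-9 - (-2.2)·1.000 - (3)·1.000 - (-4)·1.000) / (10.2) = -0.569
Iteration 2:
  x_1 = (5 - (2.2)·0.034 - (4)·0.477 - (1)·-0.569) / (8.2) = 0.437
  x_2 = (8 - (1.5)·-0.268 - (2.5)·0.477 - (3.6)·-0.569) / (11.6) = 0.798
  x_3 = (-10 - (-2.9)·-0.268 - (4)·0.034 - (-4)·-0.569) / (-14.9) = 0.885
  x_4 = (-9 - (-2.2)·-0.268 - (3)·0.034 - (-4)·0.477) / (10.2) = -0.763

(0.437, 0.798, 0.885, -0.763)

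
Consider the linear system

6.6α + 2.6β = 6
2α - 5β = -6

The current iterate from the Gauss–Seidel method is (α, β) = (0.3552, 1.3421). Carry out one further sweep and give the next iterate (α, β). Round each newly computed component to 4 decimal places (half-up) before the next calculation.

One sweep:
  α = (6 - (2.6)·1.3421) / (6.6) = 0.3804
  β = (-6 - (2)·0.3804) / (-5) = 1.3522

(0.3804, 1.3522)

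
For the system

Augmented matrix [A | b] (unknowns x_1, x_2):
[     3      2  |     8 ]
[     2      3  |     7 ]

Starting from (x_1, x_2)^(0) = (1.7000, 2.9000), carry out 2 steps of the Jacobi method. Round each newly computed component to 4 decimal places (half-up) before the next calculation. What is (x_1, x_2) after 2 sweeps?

Iteration 1:
  x_1 = (8 - (2)·2.9000) / (3) = 0.7333
  x_2 = (7 - (2)·1.7000) / (3) = 1.2000
Iteration 2:
  x_1 = (8 - (2)·1.2000) / (3) = 1.8667
  x_2 = (7 - (2)·0.7333) / (3) = 1.8445

(1.8667, 1.8445)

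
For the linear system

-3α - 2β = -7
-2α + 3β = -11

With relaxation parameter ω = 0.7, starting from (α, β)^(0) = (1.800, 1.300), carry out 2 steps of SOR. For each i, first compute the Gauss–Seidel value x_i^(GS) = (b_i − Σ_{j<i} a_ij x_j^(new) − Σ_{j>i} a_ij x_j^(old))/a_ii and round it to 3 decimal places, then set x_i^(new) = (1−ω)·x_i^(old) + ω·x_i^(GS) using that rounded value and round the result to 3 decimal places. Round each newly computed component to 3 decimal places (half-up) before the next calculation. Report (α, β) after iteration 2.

Iteration 1:
  α: GS value = (-7 - (-2)·1.300) / (-3) = 1.467;  α ← (1−ω)·1.800 + ω·1.467 = 1.567
  β: GS value = (-11 - (-2)·1.567) / (3) = -2.622;  β ← (1−ω)·1.300 + ω·-2.622 = -1.445
Iteration 2:
  α: GS value = (-7 - (-2)·-1.445) / (-3) = 3.297;  α ← (1−ω)·1.567 + ω·3.297 = 2.778
  β: GS value = (-11 - (-2)·2.778) / (3) = -1.815;  β ← (1−ω)·-1.445 + ω·-1.815 = -1.704

(2.778, -1.704)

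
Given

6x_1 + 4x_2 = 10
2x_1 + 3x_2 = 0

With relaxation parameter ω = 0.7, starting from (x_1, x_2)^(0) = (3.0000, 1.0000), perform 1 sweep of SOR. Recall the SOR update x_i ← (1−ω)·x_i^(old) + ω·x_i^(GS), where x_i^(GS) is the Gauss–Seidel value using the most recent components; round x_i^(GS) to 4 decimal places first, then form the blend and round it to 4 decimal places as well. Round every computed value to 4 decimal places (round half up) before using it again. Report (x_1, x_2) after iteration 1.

(1.6000, -0.4467)

Iteration 1:
  x_1: GS value = (10 - (4)·1.0000) / (6) = 1.0000;  x_1 ← (1−ω)·3.0000 + ω·1.0000 = 1.6000
  x_2: GS value = (0 - (2)·1.6000) / (3) = -1.0667;  x_2 ← (1−ω)·1.0000 + ω·-1.0667 = -0.4467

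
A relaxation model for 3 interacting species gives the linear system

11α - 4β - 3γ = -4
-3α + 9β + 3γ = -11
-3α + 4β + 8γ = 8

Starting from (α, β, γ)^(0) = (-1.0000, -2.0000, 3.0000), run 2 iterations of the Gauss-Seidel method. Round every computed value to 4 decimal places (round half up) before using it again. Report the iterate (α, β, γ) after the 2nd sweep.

Iteration 1:
  α = (-4 - (-4)·-2.0000 - (-3)·3.0000) / (11) = -0.2727
  β = (-11 - (-3)·-0.2727 - (3)·3.0000) / (9) = -2.3131
  γ = (8 - (-3)·-0.2727 - (4)·-2.3131) / (8) = 2.0543
Iteration 2:
  α = (-4 - (-4)·-2.3131 - (-3)·2.0543) / (11) = -0.6445
  β = (-11 - (-3)·-0.6445 - (3)·2.0543) / (9) = -2.1218
  γ = (8 - (-3)·-0.6445 - (4)·-2.1218) / (8) = 1.8192

(-0.6445, -2.1218, 1.8192)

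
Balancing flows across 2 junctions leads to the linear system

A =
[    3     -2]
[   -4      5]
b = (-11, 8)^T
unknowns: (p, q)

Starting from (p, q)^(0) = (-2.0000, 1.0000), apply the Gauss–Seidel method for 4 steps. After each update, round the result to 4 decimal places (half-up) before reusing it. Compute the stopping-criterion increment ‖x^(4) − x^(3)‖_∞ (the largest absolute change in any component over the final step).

0.3413

Iteration 1:
  p = (-11 - (-2)·1.0000) / (3) = -3.0000
  q = (8 - (-4)·-3.0000) / (5) = -0.8000
Iteration 2:
  p = (-11 - (-2)·-0.8000) / (3) = -4.2000
  q = (8 - (-4)·-4.2000) / (5) = -1.7600
Iteration 3:
  p = (-11 - (-2)·-1.7600) / (3) = -4.8400
  q = (8 - (-4)·-4.8400) / (5) = -2.2720
Iteration 4:
  p = (-11 - (-2)·-2.2720) / (3) = -5.1813
  q = (8 - (-4)·-5.1813) / (5) = -2.5450
Change: (-0.3413, -0.2730) → max |·| = 0.3413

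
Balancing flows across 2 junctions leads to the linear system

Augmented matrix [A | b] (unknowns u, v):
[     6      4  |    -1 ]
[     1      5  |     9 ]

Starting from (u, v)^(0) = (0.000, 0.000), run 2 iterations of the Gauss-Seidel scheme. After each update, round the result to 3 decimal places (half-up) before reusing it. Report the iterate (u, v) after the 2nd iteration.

(-1.389, 2.078)

Iteration 1:
  u = (-1 - (4)·0.000) / (6) = -0.167
  v = (9 - (1)·-0.167) / (5) = 1.833
Iteration 2:
  u = (-1 - (4)·1.833) / (6) = -1.389
  v = (9 - (1)·-1.389) / (5) = 2.078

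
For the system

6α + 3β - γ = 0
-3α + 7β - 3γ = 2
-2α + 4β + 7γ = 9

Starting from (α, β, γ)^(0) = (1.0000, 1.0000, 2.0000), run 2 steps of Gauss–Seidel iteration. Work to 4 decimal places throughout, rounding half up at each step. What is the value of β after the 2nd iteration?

0.3691

Iteration 1:
  α = (0 - (3)·1.0000 - (-1)·2.0000) / (6) = -0.1667
  β = (2 - (-3)·-0.1667 - (-3)·2.0000) / (7) = 1.0714
  γ = (9 - (-2)·-0.1667 - (4)·1.0714) / (7) = 0.6259
Iteration 2:
  α = (0 - (3)·1.0714 - (-1)·0.6259) / (6) = -0.4314
  β = (2 - (-3)·-0.4314 - (-3)·0.6259) / (7) = 0.3691
  γ = (9 - (-2)·-0.4314 - (4)·0.3691) / (7) = 0.9515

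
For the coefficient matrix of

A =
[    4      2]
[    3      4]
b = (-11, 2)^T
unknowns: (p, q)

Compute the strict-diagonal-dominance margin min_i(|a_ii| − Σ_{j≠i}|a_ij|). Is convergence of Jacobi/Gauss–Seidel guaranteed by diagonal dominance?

row 1: |4| − (2) = 2
row 2: |4| − (3) = 1
minimum over rows = 1 → strictly diagonally dominant (convergence guaranteed)

1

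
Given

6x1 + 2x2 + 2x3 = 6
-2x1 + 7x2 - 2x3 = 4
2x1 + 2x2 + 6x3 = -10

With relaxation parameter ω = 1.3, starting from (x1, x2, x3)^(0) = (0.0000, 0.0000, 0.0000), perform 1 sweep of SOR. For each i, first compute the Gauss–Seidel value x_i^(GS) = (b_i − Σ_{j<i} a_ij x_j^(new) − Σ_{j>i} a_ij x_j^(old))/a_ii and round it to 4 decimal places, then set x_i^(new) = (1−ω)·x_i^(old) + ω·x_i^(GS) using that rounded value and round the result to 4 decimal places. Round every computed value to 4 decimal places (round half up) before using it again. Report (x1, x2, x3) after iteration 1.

Iteration 1:
  x1: GS value = (6 - (2)·0.0000 - (2)·0.0000) / (6) = 1.0000;  x1 ← (1−ω)·0.0000 + ω·1.0000 = 1.3000
  x2: GS value = (4 - (-2)·1.3000 - (-2)·0.0000) / (7) = 0.9429;  x2 ← (1−ω)·0.0000 + ω·0.9429 = 1.2258
  x3: GS value = (-10 - (2)·1.3000 - (2)·1.2258) / (6) = -2.5086;  x3 ← (1−ω)·0.0000 + ω·-2.5086 = -3.2612

(1.3000, 1.2258, -3.2612)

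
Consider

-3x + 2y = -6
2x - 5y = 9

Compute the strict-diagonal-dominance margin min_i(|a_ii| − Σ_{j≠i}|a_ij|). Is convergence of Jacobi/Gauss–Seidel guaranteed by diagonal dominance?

1

row 1: |-3| − (2) = 1
row 2: |-5| − (2) = 3
minimum over rows = 1 → strictly diagonally dominant (convergence guaranteed)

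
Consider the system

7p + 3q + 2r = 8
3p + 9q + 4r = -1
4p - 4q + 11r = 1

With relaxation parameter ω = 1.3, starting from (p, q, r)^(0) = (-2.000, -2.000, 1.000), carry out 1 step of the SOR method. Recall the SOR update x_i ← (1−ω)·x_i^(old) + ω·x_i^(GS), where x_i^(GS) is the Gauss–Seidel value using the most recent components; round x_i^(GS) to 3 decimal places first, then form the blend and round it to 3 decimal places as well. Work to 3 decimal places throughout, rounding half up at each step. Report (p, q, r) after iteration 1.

(2.828, -1.347, -2.155)

Iteration 1:
  p: GS value = (8 - (3)·-2.000 - (2)·1.000) / (7) = 1.714;  p ← (1−ω)·-2.000 + ω·1.714 = 2.828
  q: GS value = (-1 - (3)·2.828 - (4)·1.000) / (9) = -1.498;  q ← (1−ω)·-2.000 + ω·-1.498 = -1.347
  r: GS value = (1 - (4)·2.828 - (-4)·-1.347) / (11) = -1.427;  r ← (1−ω)·1.000 + ω·-1.427 = -2.155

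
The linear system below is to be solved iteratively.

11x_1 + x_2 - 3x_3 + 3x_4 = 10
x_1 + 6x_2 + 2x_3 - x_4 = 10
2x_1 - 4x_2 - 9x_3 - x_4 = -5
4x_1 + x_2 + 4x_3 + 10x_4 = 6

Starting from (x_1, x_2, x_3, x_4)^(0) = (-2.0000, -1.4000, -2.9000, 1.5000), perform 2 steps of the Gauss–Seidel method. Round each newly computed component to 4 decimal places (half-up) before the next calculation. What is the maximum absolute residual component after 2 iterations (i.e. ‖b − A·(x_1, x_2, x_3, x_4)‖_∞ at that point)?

Iteration 1:
  x_1 = (10 - (1)·-1.4000 - (-3)·-2.9000 - (3)·1.5000) / (11) = -0.1636
  x_2 = (10 - (1)·-0.1636 - (2)·-2.9000 - (-1)·1.5000) / (6) = 2.9106
  x_3 = (-5 - (2)·-0.1636 - (-4)·2.9106 - (-1)·1.5000) / (-9) = -0.9411
  x_4 = (6 - (4)·-0.1636 - (1)·2.9106 - (4)·-0.9411) / (10) = 0.7508
Iteration 2:
  x_1 = (10 - (1)·2.9106 - (-3)·-0.9411 - (3)·0.7508) / (11) = 0.1831
  x_2 = (10 - (1)·0.1831 - (2)·-0.9411 - (-1)·0.7508) / (6) = 2.0750
  x_3 = (-5 - (2)·0.1831 - (-4)·2.0750 - (-1)·0.7508) / (-9) = -0.4094
  x_4 = (6 - (4)·0.1831 - (1)·2.0750 - (4)·-0.4094) / (10) = 0.4830
Residual b − A·x = (3.2337, -1.3313, -0.2678, 0.0002); ∞-norm = 3.2337

3.2337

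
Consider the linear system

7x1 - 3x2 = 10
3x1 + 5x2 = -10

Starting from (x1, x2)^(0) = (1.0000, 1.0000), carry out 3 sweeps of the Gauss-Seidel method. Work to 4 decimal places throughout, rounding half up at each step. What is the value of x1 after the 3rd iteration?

Iteration 1:
  x1 = (10 - (-3)·1.0000) / (7) = 1.8571
  x2 = (-10 - (3)·1.8571) / (5) = -3.1143
Iteration 2:
  x1 = (10 - (-3)·-3.1143) / (7) = 0.0939
  x2 = (-10 - (3)·0.0939) / (5) = -2.0563
Iteration 3:
  x1 = (10 - (-3)·-2.0563) / (7) = 0.5473
  x2 = (-10 - (3)·0.5473) / (5) = -2.3284

0.5473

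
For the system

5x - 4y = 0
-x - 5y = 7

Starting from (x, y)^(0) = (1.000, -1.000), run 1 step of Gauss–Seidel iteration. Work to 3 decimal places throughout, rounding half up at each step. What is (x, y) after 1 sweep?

Iteration 1:
  x = (0 - (-4)·-1.000) / (5) = -0.800
  y = (7 - (-1)·-0.800) / (-5) = -1.240

(-0.800, -1.240)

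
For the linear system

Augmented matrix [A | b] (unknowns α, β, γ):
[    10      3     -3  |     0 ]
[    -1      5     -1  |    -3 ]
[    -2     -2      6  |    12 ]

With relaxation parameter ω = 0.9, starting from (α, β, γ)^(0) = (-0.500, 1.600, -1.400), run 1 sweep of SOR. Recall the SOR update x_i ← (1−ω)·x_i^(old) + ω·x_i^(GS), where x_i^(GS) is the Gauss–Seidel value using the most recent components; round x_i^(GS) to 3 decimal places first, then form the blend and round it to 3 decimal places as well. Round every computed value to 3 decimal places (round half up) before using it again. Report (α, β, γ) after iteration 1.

(-0.860, -0.787, 1.166)

Iteration 1:
  α: GS value = (0 - (3)·1.600 - (-3)·-1.400) / (10) = -0.900;  α ← (1−ω)·-0.500 + ω·-0.900 = -0.860
  β: GS value = (-3 - (-1)·-0.860 - (-1)·-1.400) / (5) = -1.052;  β ← (1−ω)·1.600 + ω·-1.052 = -0.787
  γ: GS value = (12 - (-2)·-0.860 - (-2)·-0.787) / (6) = 1.451;  γ ← (1−ω)·-1.400 + ω·1.451 = 1.166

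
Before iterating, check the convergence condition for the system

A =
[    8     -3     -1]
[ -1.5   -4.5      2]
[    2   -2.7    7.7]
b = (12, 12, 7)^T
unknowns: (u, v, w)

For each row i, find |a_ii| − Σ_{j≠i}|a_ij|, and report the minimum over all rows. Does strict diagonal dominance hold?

row 1: |8| − (3+1) = 4
row 2: |-4.5| − (1.5+2) = 1
row 3: |7.7| − (2+2.7) = 3
minimum over rows = 1 → strictly diagonally dominant (convergence guaranteed)

1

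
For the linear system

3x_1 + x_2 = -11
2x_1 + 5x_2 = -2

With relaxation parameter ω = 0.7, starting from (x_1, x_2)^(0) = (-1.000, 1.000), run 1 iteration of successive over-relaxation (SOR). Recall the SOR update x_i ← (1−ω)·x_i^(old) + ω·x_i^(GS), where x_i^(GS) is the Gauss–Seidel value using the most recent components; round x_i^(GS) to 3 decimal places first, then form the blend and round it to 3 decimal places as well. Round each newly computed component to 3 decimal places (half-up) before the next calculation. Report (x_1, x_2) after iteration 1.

(-3.100, 0.888)

Iteration 1:
  x_1: GS value = (-11 - (1)·1.000) / (3) = -4.000;  x_1 ← (1−ω)·-1.000 + ω·-4.000 = -3.100
  x_2: GS value = (-2 - (2)·-3.100) / (5) = 0.840;  x_2 ← (1−ω)·1.000 + ω·0.840 = 0.888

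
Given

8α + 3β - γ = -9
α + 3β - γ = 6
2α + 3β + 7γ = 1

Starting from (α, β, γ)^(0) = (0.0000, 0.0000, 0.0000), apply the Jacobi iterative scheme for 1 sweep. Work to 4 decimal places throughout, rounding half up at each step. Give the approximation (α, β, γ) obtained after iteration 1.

(-1.1250, 2.0000, 0.1429)

Iteration 1:
  α = (-9 - (3)·0.0000 - (-1)·0.0000) / (8) = -1.1250
  β = (6 - (1)·0.0000 - (-1)·0.0000) / (3) = 2.0000
  γ = (1 - (2)·0.0000 - (3)·0.0000) / (7) = 0.1429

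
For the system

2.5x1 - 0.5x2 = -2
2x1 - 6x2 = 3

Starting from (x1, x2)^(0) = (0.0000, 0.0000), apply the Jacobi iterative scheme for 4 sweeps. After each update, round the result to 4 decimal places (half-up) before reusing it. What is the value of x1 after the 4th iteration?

Iteration 1:
  x1 = (-2 - (-0.5)·0.0000) / (2.5) = -0.8000
  x2 = (3 - (2)·0.0000) / (-6) = -0.5000
Iteration 2:
  x1 = (-2 - (-0.5)·-0.5000) / (2.5) = -0.9000
  x2 = (3 - (2)·-0.8000) / (-6) = -0.7667
Iteration 3:
  x1 = (-2 - (-0.5)·-0.7667) / (2.5) = -0.9533
  x2 = (3 - (2)·-0.9000) / (-6) = -0.8000
Iteration 4:
  x1 = (-2 - (-0.5)·-0.8000) / (2.5) = -0.9600
  x2 = (3 - (2)·-0.9533) / (-6) = -0.8178

-0.9600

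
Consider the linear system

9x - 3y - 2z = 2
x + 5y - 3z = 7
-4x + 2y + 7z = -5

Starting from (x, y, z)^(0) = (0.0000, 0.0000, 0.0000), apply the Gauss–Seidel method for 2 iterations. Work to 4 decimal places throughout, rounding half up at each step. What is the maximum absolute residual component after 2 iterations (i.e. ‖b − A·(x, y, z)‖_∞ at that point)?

1.2656

Iteration 1:
  x = (2 - (-3)·0.0000 - (-2)·0.0000) / (9) = 0.2222
  y = (7 - (1)·0.2222 - (-3)·0.0000) / (5) = 1.3556
  z = (-5 - (-4)·0.2222 - (2)·1.3556) / (7) = -0.9746
Iteration 2:
  x = (2 - (-3)·1.3556 - (-2)·-0.9746) / (9) = 0.4575
  y = (7 - (1)·0.4575 - (-3)·-0.9746) / (5) = 0.7237
  z = (-5 - (-4)·0.4575 - (2)·0.7237) / (7) = -0.6596
Residual b − A·x = (-1.2656, 0.9452, -0.0002); ∞-norm = 1.2656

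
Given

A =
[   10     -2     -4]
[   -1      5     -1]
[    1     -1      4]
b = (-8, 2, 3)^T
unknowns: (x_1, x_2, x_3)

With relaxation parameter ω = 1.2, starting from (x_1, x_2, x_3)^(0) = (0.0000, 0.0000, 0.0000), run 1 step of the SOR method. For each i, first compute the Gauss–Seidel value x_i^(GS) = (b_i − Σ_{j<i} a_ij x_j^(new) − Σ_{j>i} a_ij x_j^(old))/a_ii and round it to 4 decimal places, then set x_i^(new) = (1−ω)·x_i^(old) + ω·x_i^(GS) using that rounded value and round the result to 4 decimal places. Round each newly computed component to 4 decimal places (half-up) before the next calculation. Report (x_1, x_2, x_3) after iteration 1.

Iteration 1:
  x_1: GS value = (-8 - (-2)·0.0000 - (-4)·0.0000) / (10) = -0.8000;  x_1 ← (1−ω)·0.0000 + ω·-0.8000 = -0.9600
  x_2: GS value = (2 - (-1)·-0.9600 - (-1)·0.0000) / (5) = 0.2080;  x_2 ← (1−ω)·0.0000 + ω·0.2080 = 0.2496
  x_3: GS value = (3 - (1)·-0.9600 - (-1)·0.2496) / (4) = 1.0524;  x_3 ← (1−ω)·0.0000 + ω·1.0524 = 1.2629

(-0.9600, 0.2496, 1.2629)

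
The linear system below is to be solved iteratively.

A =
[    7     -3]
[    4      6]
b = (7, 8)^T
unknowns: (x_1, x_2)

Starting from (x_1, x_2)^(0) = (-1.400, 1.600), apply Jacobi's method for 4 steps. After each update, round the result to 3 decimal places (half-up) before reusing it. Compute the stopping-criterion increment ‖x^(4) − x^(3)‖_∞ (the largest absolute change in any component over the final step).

Iteration 1:
  x_1 = (7 - (-3)·1.600) / (7) = 1.686
  x_2 = (8 - (4)·-1.400) / (6) = 2.267
Iteration 2:
  x_1 = (7 - (-3)·2.267) / (7) = 1.972
  x_2 = (8 - (4)·1.686) / (6) = 0.209
Iteration 3:
  x_1 = (7 - (-3)·0.209) / (7) = 1.090
  x_2 = (8 - (4)·1.972) / (6) = 0.019
Iteration 4:
  x_1 = (7 - (-3)·0.019) / (7) = 1.008
  x_2 = (8 - (4)·1.090) / (6) = 0.607
Change: (-0.082, 0.588) → max |·| = 0.588

0.588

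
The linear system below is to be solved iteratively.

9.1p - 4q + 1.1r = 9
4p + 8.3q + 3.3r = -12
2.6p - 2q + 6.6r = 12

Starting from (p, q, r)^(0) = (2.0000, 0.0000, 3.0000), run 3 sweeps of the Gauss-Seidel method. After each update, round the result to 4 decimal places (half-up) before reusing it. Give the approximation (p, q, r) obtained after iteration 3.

(0.1342, -2.1094, 1.1261)

Iteration 1:
  p = (9 - (-4)·0.0000 - (1.1)·3.0000) / (9.1) = 0.6264
  q = (-12 - (4)·0.6264 - (3.3)·3.0000) / (8.3) = -2.9404
  r = (12 - (2.6)·0.6264 - (-2)·-2.9404) / (6.6) = 0.6804
Iteration 2:
  p = (9 - (-4)·-2.9404 - (1.1)·0.6804) / (9.1) = -0.3857
  q = (-12 - (4)·-0.3857 - (3.3)·0.6804) / (8.3) = -1.5304
  r = (12 - (2.6)·-0.3857 - (-2)·-1.5304) / (6.6) = 1.5064
Iteration 3:
  p = (9 - (-4)·-1.5304 - (1.1)·1.5064) / (9.1) = 0.1342
  q = (-12 - (4)·0.1342 - (3.3)·1.5064) / (8.3) = -2.1094
  r = (12 - (2.6)·0.1342 - (-2)·-2.1094) / (6.6) = 1.1261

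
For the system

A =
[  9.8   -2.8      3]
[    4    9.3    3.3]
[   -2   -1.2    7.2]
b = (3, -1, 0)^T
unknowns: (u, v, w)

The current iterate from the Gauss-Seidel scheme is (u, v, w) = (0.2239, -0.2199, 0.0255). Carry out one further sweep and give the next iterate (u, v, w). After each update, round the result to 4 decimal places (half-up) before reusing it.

One sweep:
  u = (3 - (-2.8)·-0.2199 - (3)·0.0255) / (9.8) = 0.2355
  v = (-1 - (4)·0.2355 - (3.3)·0.0255) / (9.3) = -0.2179
  w = (0 - (-2)·0.2355 - (-1.2)·-0.2179) / (7.2) = 0.0291

(0.2355, -0.2179, 0.0291)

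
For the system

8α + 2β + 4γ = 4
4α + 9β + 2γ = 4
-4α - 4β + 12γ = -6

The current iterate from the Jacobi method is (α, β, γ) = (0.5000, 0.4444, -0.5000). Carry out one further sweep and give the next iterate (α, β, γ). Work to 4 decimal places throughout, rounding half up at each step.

(0.6389, 0.3333, -0.1852)

One sweep:
  α = (4 - (2)·0.4444 - (4)·-0.5000) / (8) = 0.6389
  β = (4 - (4)·0.5000 - (2)·-0.5000) / (9) = 0.3333
  γ = (-6 - (-4)·0.5000 - (-4)·0.4444) / (12) = -0.1852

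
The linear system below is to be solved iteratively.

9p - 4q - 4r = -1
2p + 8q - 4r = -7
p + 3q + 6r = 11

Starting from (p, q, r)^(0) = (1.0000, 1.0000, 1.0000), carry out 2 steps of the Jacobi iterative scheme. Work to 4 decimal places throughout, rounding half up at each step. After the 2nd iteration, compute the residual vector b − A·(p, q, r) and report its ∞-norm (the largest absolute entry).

4.6944

Iteration 1:
  p = (-1 - (-4)·1.0000 - (-4)·1.0000) / (9) = 0.7778
  q = (-7 - (2)·1.0000 - (-4)·1.0000) / (8) = -0.6250
  r = (11 - (1)·1.0000 - (3)·1.0000) / (6) = 1.1667
Iteration 2:
  p = (-1 - (-4)·-0.6250 - (-4)·1.1667) / (9) = 0.1296
  q = (-7 - (2)·0.7778 - (-4)·1.1667) / (8) = -0.4861
  r = (11 - (1)·0.7778 - (3)·-0.6250) / (6) = 2.0162
Residual b − A·x = (3.9540, 4.6944, 0.2315); ∞-norm = 4.6944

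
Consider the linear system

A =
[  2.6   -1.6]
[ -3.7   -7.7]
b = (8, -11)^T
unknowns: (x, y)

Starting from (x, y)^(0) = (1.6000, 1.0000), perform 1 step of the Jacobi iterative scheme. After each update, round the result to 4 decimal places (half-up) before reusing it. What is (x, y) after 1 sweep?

Iteration 1:
  x = (8 - (-1.6)·1.0000) / (2.6) = 3.6923
  y = (-11 - (-3.7)·1.6000) / (-7.7) = 0.6597

(3.6923, 0.6597)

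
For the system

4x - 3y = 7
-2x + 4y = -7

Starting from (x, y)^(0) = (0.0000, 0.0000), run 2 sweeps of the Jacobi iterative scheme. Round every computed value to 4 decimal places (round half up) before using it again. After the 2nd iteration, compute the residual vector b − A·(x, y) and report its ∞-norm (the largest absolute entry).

2.6250

Iteration 1:
  x = (7 - (-3)·0.0000) / (4) = 1.7500
  y = (-7 - (-2)·0.0000) / (4) = -1.7500
Iteration 2:
  x = (7 - (-3)·-1.7500) / (4) = 0.4375
  y = (-7 - (-2)·1.7500) / (4) = -0.8750
Residual b − A·x = (2.6250, -2.6250); ∞-norm = 2.6250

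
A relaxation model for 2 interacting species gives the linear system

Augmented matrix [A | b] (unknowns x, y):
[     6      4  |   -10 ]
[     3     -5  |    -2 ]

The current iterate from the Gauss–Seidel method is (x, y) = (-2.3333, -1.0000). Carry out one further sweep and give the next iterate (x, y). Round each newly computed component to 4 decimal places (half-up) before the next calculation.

One sweep:
  x = (-10 - (4)·-1.0000) / (6) = -1.0000
  y = (-2 - (3)·-1.0000) / (-5) = -0.2000

(-1.0000, -0.2000)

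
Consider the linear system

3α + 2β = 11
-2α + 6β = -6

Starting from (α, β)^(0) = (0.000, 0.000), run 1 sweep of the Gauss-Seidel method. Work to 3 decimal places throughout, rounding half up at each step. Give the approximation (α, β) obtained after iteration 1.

(3.667, 0.222)

Iteration 1:
  α = (11 - (2)·0.000) / (3) = 3.667
  β = (-6 - (-2)·3.667) / (6) = 0.222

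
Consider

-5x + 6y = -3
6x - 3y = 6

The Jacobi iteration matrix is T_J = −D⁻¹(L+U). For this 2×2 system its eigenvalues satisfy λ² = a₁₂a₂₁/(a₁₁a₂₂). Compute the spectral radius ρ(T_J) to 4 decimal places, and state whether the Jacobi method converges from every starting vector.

a₁₂a₂₁/(a₁₁a₂₂) = (6)·(6) / ((-5)·(-3)) = 2.400000
ρ = √|2.400000| = √2.400000 = 1.5492
ρ > 1, so Jacobi diverges

1.5492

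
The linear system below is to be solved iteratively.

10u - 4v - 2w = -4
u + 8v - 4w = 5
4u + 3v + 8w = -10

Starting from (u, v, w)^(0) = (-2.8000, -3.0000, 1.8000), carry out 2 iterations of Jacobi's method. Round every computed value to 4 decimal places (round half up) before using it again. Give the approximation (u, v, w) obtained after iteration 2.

(0.6050, 1.4175, -1.3331)

Iteration 1:
  u = (-4 - (-4)·-3.0000 - (-2)·1.8000) / (10) = -1.2400
  v = (5 - (1)·-2.8000 - (-4)·1.8000) / (8) = 1.8750
  w = (-10 - (4)·-2.8000 - (3)·-3.0000) / (8) = 1.2750
Iteration 2:
  u = (-4 - (-4)·1.8750 - (-2)·1.2750) / (10) = 0.6050
  v = (5 - (1)·-1.2400 - (-4)·1.2750) / (8) = 1.4175
  w = (-10 - (4)·-1.2400 - (3)·1.8750) / (8) = -1.3331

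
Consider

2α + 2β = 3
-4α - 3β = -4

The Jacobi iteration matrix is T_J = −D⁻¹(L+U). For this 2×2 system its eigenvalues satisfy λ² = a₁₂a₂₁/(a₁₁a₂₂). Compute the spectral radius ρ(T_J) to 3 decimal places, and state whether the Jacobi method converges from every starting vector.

a₁₂a₂₁/(a₁₁a₂₂) = (2)·(-4) / ((2)·(-3)) = 1.333333
ρ = √|1.333333| = √1.333333 = 1.155
ρ > 1, so Jacobi diverges

1.155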